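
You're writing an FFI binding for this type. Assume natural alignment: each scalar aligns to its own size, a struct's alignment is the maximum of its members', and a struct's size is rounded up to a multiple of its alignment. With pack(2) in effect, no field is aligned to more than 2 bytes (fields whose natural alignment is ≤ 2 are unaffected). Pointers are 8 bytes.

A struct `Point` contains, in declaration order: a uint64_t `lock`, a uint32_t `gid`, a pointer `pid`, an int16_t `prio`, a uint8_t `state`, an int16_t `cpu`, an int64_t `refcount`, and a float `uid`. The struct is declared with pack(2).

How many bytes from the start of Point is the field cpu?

24

0..8  lock  (8B, 2-aligned)
8..12  gid  (4B, 2-aligned)
12..20  pid  (8B, 2-aligned)
20..22  prio  (2B, 2-aligned)
22..23  state  (1B, 1-aligned)
23..24  -- padding (1B)
24..26  cpu  (2B, 2-aligned)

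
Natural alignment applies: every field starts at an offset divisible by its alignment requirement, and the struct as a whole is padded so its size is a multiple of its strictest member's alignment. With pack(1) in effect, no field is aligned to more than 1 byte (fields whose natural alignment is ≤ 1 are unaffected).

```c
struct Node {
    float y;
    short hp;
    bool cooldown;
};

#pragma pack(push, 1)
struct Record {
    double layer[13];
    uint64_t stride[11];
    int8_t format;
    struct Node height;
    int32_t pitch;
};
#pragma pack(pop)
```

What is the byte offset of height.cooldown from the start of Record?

Node: 0..4  y  (4B, 4-aligned); 4..6  hp  (2B, 2-aligned); 6..7  cooldown  (1B, 1-aligned); 7..8  -- tail padding (1B); sizeof = 8, alignof = 4
0..104  layer  (104B, 1-aligned)
104..192  stride  (88B, 1-aligned)
192..193  format  (1B, 1-aligned)
193..201  height  (8B, 1-aligned)
within Node: cooldown at 6
193 + 6 = 199

199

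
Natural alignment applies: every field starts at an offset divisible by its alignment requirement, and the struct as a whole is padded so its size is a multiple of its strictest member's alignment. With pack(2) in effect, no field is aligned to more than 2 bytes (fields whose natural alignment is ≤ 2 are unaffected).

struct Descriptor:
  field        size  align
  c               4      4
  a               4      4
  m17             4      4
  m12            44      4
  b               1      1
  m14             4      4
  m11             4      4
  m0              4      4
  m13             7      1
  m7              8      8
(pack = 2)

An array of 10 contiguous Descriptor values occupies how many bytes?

c at 0 (size 4, align 2) → ends 4
a at 4 (size 4, align 2) → ends 8
m17 at 8 (size 4, align 2) → ends 12
m12 at 12 (size 44, align 2) → ends 56
b at 56 (size 1, align 1) → ends 57
pad 1 to align 2 for m14
m14 at 58 (size 4, align 2) → ends 62
m11 at 62 (size 4, align 2) → ends 66
m0 at 66 (size 4, align 2) → ends 70
m13 at 70 (size 7, align 1) → ends 77
pad 1 to align 2 for m7
m7 at 78 (size 8, align 2) → ends 86
total 86 bytes, alignment 2
array of 10: 10 × 86 = 860

860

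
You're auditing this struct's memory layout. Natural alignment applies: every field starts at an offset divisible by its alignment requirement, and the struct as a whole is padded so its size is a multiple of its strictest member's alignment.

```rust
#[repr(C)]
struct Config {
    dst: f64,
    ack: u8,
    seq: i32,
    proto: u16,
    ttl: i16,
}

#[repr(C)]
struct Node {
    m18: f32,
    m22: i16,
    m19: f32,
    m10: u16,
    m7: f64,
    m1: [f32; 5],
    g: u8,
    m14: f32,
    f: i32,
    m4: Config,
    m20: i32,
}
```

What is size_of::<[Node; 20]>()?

1760

Config: 0..8  dst  (8B, 8-aligned); 8..9  ack  (1B, 1-aligned); 9..12  -- padding (3B); 12..16  seq  (4B, 4-aligned); 16..18  proto  (2B, 2-aligned); 18..20  ttl  (2B, 2-aligned); 20..24  -- tail padding (4B); sizeof = 24, alignof = 8
0..4  m18  (4B, 4-aligned)
4..6  m22  (2B, 2-aligned)
6..8  -- padding (2B)
8..12  m19  (4B, 4-aligned)
12..14  m10  (2B, 2-aligned)
14..16  -- padding (2B)
16..24  m7  (8B, 8-aligned)
24..44  m1  (20B, 4-aligned)
44..45  g  (1B, 1-aligned)
45..48  -- padding (3B)
48..52  m14  (4B, 4-aligned)
52..56  f  (4B, 4-aligned)
56..80  m4  (24B, 8-aligned)
80..84  m20  (4B, 4-aligned)
84..88  -- tail padding (4B)
sizeof = 88, alignof = 8
array of 20: 20 × 88 = 1760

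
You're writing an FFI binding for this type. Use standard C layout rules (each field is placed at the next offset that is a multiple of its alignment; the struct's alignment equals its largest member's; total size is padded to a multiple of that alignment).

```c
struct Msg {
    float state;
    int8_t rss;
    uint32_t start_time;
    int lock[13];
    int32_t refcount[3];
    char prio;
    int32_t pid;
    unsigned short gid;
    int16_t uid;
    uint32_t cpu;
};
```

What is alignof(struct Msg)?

member alignments: state=4, rss=1, start_time=4, lock=4, refcount=4, prio=1, pid=4, gid=2, uid=2, cpu=4
max = 4

4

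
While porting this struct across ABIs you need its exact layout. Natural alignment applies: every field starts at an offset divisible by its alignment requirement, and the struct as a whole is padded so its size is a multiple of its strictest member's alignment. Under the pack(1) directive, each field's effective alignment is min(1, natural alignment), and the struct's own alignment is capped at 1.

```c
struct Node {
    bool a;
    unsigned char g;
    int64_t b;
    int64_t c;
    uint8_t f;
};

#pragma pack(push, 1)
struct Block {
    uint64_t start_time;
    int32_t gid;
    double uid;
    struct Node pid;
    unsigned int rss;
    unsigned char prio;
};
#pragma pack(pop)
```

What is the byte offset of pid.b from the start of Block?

Node: a at 0 (size 1, align 1) → ends 1; g at 1 (size 1, align 1) → ends 2; pad 6 to align 8 for b; b at 8 (size 8, align 8) → ends 16; c at 16 (size 8, align 8) → ends 24; f at 24 (size 1, align 1) → ends 25; tail pad 7 to reach multiple of 8; total 32 bytes, alignment 8
start_time at 0 (size 8, align 1) → ends 8
gid at 8 (size 4, align 1) → ends 12
uid at 12 (size 8, align 1) → ends 20
pid at 20 (size 32, align 1) → ends 52
within Node: b at 8
20 + 8 = 28

28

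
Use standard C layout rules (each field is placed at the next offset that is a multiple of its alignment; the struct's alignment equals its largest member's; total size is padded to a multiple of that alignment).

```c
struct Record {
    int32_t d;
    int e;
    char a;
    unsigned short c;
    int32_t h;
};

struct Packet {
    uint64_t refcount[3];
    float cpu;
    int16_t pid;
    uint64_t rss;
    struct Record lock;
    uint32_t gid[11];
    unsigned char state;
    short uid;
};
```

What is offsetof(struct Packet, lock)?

40

Record: 0..4  d  (4B, 4-aligned); 4..8  e  (4B, 4-aligned); 8..9  a  (1B, 1-aligned); 9..10  -- padding (1B); 10..12  c  (2B, 2-aligned); 12..16  h  (4B, 4-aligned); sizeof = 16, alignof = 4
0..24  refcount  (24B, 8-aligned)
24..28  cpu  (4B, 4-aligned)
28..30  pid  (2B, 2-aligned)
30..32  -- padding (2B)
32..40  rss  (8B, 8-aligned)
40..56  lock  (16B, 4-aligned)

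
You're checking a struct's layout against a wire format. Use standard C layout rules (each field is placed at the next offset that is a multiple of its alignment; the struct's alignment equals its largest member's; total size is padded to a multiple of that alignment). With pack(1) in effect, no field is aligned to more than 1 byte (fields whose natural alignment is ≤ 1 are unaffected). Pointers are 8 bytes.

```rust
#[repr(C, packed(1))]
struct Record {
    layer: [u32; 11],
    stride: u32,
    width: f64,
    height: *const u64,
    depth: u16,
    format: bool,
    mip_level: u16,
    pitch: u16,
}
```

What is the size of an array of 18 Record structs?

1278

0..44  layer  (44B, 1-aligned)
44..48  stride  (4B, 1-aligned)
48..56  width  (8B, 1-aligned)
56..64  height  (8B, 1-aligned)
64..66  depth  (2B, 1-aligned)
66..67  format  (1B, 1-aligned)
67..69  mip_level  (2B, 1-aligned)
69..71  pitch  (2B, 1-aligned)
sizeof = 71, alignof = 1
array of 18: 18 × 71 = 1278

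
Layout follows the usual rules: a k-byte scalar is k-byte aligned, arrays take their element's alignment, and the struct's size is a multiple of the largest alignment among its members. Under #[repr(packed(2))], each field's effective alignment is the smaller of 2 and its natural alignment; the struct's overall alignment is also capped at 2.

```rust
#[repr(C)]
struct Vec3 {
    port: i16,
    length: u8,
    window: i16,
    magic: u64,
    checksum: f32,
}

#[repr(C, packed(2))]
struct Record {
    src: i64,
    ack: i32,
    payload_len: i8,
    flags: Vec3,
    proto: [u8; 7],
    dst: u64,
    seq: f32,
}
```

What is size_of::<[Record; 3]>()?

Vec3: @0: port [2B, align 2] → 2; @2: length [1B, align 1] → 3; +1 pad (align 2); @4: window [2B, align 2] → 6; +2 pad (align 8); @8: magic [8B, align 8] → 16; @16: checksum [4B, align 4] → 20; +4 tail pad (align 8); size 24, align 8
@0: src [8B, align 2] → 8
@8: ack [4B, align 2] → 12
@12: payload_len [1B, align 1] → 13
+1 pad (align 2)
@14: flags [24B, align 2] → 38
@38: proto [7B, align 1] → 45
+1 pad (align 2)
@46: dst [8B, align 2] → 54
@54: seq [4B, align 2] → 58
size 58, align 2
array of 3: 3 × 58 = 174

174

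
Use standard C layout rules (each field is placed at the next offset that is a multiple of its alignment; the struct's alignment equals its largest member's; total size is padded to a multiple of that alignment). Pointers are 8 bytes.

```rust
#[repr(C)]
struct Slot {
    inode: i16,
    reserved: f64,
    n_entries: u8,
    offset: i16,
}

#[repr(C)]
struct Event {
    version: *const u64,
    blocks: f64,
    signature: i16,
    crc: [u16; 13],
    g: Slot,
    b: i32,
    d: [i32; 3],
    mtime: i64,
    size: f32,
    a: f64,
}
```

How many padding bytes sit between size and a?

4

Slot: @0: inode [2B, align 2] → 2; +6 pad (align 8); @8: reserved [8B, align 8] → 16; @16: n_entries [1B, align 1] → 17; +1 pad (align 2); @18: offset [2B, align 2] → 20; +4 tail pad (align 8); size 24, align 8
@0: version [8B, align 8] → 8
@8: blocks [8B, align 8] → 16
@16: signature [2B, align 2] → 18
@18: crc [26B, align 2] → 44
+4 pad (align 8)
@48: g [24B, align 8] → 72
@72: b [4B, align 4] → 76
@76: d [12B, align 4] → 88
@88: mtime [8B, align 8] → 96
@96: size [4B, align 4] → 100
+4 pad (align 8)
@104: a [8B, align 8] → 112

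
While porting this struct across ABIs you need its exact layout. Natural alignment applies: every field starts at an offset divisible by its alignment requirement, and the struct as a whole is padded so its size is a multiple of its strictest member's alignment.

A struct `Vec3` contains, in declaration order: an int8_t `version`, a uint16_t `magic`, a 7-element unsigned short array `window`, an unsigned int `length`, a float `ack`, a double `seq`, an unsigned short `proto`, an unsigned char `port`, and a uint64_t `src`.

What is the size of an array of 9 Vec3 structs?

504

0..1  version  (1B, 1-aligned)
1..2  -- padding (1B)
2..4  magic  (2B, 2-aligned)
4..18  window  (14B, 2-aligned)
18..20  -- padding (2B)
20..24  length  (4B, 4-aligned)
24..28  ack  (4B, 4-aligned)
28..32  -- padding (4B)
32..40  seq  (8B, 8-aligned)
40..42  proto  (2B, 2-aligned)
42..43  port  (1B, 1-aligned)
43..48  -- padding (5B)
48..56  src  (8B, 8-aligned)
sizeof = 56, alignof = 8
array of 9: 9 × 56 = 504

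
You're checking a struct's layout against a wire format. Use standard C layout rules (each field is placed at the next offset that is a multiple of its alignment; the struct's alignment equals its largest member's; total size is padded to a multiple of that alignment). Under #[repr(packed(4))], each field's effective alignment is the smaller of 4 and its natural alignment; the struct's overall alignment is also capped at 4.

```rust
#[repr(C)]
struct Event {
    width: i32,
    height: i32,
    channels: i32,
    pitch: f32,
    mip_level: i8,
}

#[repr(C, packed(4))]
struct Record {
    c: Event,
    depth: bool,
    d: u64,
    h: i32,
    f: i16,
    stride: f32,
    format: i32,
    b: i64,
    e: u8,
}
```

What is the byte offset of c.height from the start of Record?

4

Event: 0..4  width  (4B, 4-aligned); 4..8  height  (4B, 4-aligned); 8..12  channels  (4B, 4-aligned); 12..16  pitch  (4B, 4-aligned); 16..17  mip_level  (1B, 1-aligned); 17..20  -- tail padding (3B); sizeof = 20, alignof = 4
0..20  c  (20B, 4-aligned)
within Event: height at 4
0 + 4 = 4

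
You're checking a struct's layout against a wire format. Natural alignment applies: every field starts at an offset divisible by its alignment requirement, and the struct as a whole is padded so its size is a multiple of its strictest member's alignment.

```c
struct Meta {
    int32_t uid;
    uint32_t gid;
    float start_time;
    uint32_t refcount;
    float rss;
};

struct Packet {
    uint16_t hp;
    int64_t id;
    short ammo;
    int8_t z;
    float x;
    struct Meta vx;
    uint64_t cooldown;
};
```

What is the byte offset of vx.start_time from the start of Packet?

Meta: uid at 0 (size 4, align 4) → ends 4; gid at 4 (size 4, align 4) → ends 8; start_time at 8 (size 4, align 4) → ends 12; refcount at 12 (size 4, align 4) → ends 16; rss at 16 (size 4, align 4) → ends 20; total 20 bytes, alignment 4
hp at 0 (size 2, align 2) → ends 2
pad 6 to align 8 for id
id at 8 (size 8, align 8) → ends 16
ammo at 16 (size 2, align 2) → ends 18
z at 18 (size 1, align 1) → ends 19
pad 1 to align 4 for x
x at 20 (size 4, align 4) → ends 24
vx at 24 (size 20, align 4) → ends 44
within Meta: start_time at 8
24 + 8 = 32

32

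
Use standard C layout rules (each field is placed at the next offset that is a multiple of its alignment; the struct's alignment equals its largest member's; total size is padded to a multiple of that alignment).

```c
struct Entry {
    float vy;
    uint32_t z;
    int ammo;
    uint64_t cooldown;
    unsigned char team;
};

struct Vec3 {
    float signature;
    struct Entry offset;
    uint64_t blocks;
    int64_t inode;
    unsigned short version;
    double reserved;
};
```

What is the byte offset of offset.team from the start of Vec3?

32

Entry: vy at 0 (size 4, align 4) → ends 4; z at 4 (size 4, align 4) → ends 8; ammo at 8 (size 4, align 4) → ends 12; pad 4 to align 8 for cooldown; cooldown at 16 (size 8, align 8) → ends 24; team at 24 (size 1, align 1) → ends 25; tail pad 7 to reach multiple of 8; total 32 bytes, alignment 8
signature at 0 (size 4, align 4) → ends 4
pad 4 to align 8 for offset
offset at 8 (size 32, align 8) → ends 40
within Entry: team at 24
8 + 24 = 32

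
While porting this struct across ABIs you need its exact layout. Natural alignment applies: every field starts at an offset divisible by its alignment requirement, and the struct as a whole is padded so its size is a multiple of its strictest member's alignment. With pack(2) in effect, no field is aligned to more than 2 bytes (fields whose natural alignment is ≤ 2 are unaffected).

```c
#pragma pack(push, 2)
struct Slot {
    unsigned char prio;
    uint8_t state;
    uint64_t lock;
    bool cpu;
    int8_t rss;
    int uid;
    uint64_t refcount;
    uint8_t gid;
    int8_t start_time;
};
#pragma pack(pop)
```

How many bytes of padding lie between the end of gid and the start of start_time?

0

0..1  prio  (1B, 1-aligned)
1..2  state  (1B, 1-aligned)
2..10  lock  (8B, 2-aligned)
10..11  cpu  (1B, 1-aligned)
11..12  rss  (1B, 1-aligned)
12..16  uid  (4B, 2-aligned)
16..24  refcount  (8B, 2-aligned)
24..25  gid  (1B, 1-aligned)
25..26  start_time  (1B, 1-aligned)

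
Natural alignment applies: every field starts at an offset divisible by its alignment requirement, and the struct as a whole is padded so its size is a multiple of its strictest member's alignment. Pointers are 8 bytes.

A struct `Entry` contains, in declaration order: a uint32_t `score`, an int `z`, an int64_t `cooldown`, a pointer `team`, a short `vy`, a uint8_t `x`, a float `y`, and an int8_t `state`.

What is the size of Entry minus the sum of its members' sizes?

0..4  score  (4B, 4-aligned)
4..8  z  (4B, 4-aligned)
8..16  cooldown  (8B, 8-aligned)
16..24  team  (8B, 8-aligned)
24..26  vy  (2B, 2-aligned)
26..27  x  (1B, 1-aligned)
27..28  -- padding (1B)
28..32  y  (4B, 4-aligned)
32..33  state  (1B, 1-aligned)
33..40  -- tail padding (7B)
sizeof = 40, alignof = 8
data bytes 32, size 40 → padding 8

8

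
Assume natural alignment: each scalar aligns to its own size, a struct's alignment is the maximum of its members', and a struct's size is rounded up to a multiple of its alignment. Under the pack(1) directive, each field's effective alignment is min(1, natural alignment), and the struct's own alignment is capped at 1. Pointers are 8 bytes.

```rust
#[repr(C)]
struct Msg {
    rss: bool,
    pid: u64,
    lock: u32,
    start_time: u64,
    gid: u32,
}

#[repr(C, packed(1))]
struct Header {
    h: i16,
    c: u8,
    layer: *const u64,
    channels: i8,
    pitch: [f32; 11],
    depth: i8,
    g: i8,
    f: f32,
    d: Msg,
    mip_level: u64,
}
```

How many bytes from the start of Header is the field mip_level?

102

Msg: 0..1  rss  (1B, 1-aligned); 1..8  -- padding (7B); 8..16  pid  (8B, 8-aligned); 16..20  lock  (4B, 4-aligned); 20..24  -- padding (4B); 24..32  start_time  (8B, 8-aligned); 32..36  gid  (4B, 4-aligned); 36..40  -- tail padding (4B); sizeof = 40, alignof = 8
0..2  h  (2B, 1-aligned)
2..3  c  (1B, 1-aligned)
3..11  layer  (8B, 1-aligned)
11..12  channels  (1B, 1-aligned)
12..56  pitch  (44B, 1-aligned)
56..57  depth  (1B, 1-aligned)
57..58  g  (1B, 1-aligned)
58..62  f  (4B, 1-aligned)
62..102  d  (40B, 1-aligned)
102..110  mip_level  (8B, 1-aligned)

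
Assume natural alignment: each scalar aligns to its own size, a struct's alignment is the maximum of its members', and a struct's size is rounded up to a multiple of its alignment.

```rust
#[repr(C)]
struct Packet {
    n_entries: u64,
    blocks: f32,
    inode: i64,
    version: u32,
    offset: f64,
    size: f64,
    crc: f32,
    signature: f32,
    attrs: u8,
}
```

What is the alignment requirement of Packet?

8

member alignments: n_entries=8, blocks=4, inode=8, version=4, offset=8, size=8, crc=4, signature=4, attrs=1
max = 8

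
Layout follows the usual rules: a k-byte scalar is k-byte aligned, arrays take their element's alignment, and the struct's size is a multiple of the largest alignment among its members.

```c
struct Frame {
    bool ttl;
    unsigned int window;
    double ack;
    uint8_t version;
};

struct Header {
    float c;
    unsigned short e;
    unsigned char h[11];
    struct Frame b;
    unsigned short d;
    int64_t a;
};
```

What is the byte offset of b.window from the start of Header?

28

Frame: @0: ttl [1B, align 1] → 1; +3 pad (align 4); @4: window [4B, align 4] → 8; @8: ack [8B, align 8] → 16; @16: version [1B, align 1] → 17; +7 tail pad (align 8); size 24, align 8
@0: c [4B, align 4] → 4
@4: e [2B, align 2] → 6
@6: h [11B, align 1] → 17
+7 pad (align 8)
@24: b [24B, align 8] → 48
within Frame: window at 4
24 + 4 = 28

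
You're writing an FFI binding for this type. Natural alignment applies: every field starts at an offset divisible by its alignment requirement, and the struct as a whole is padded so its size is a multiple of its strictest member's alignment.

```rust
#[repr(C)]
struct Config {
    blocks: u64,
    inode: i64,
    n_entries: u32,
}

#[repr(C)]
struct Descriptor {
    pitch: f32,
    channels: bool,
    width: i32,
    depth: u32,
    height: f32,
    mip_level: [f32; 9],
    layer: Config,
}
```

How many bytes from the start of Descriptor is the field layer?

Config: blocks at 0 (size 8, align 8) → ends 8; inode at 8 (size 8, align 8) → ends 16; n_entries at 16 (size 4, align 4) → ends 20; tail pad 4 to reach multiple of 8; total 24 bytes, alignment 8
pitch at 0 (size 4, align 4) → ends 4
channels at 4 (size 1, align 1) → ends 5
pad 3 to align 4 for width
width at 8 (size 4, align 4) → ends 12
depth at 12 (size 4, align 4) → ends 16
height at 16 (size 4, align 4) → ends 20
mip_level at 20 (size 36, align 4) → ends 56
layer at 56 (size 24, align 8) → ends 80

56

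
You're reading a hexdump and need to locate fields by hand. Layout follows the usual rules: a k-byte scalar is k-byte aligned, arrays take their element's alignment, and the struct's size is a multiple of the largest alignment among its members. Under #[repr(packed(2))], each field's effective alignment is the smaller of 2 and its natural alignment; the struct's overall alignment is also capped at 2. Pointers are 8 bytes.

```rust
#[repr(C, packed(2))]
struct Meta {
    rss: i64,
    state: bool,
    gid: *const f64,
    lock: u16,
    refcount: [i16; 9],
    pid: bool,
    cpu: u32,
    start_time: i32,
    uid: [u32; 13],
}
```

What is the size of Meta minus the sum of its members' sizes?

rss at 0 (size 8, align 2) → ends 8
state at 8 (size 1, align 1) → ends 9
pad 1 to align 2 for gid
gid at 10 (size 8, align 2) → ends 18
lock at 18 (size 2, align 2) → ends 20
refcount at 20 (size 18, align 2) → ends 38
pid at 38 (size 1, align 1) → ends 39
pad 1 to align 2 for cpu
cpu at 40 (size 4, align 2) → ends 44
start_time at 44 (size 4, align 2) → ends 48
uid at 48 (size 52, align 2) → ends 100
total 100 bytes, alignment 2
data bytes 98, size 100 → padding 2

2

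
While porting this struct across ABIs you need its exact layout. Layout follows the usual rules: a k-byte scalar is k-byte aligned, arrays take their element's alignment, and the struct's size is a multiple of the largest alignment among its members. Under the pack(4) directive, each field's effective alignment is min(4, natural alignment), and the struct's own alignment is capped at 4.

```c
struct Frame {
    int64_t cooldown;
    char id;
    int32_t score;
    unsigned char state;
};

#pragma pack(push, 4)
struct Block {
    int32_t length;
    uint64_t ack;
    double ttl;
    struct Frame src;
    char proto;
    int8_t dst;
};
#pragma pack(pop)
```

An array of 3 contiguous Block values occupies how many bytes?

Frame: 0..8  cooldown  (8B, 8-aligned); 8..9  id  (1B, 1-aligned); 9..12  -- padding (3B); 12..16  score  (4B, 4-aligned); 16..17  state  (1B, 1-aligned); 17..24  -- tail padding (7B); sizeof = 24, alignof = 8
0..4  length  (4B, 4-aligned)
4..12  ack  (8B, 4-aligned)
12..20  ttl  (8B, 4-aligned)
20..44  src  (24B, 4-aligned)
44..45  proto  (1B, 1-aligned)
45..46  dst  (1B, 1-aligned)
46..48  -- tail padding (2B)
sizeof = 48, alignof = 4
array of 3: 3 × 48 = 144

144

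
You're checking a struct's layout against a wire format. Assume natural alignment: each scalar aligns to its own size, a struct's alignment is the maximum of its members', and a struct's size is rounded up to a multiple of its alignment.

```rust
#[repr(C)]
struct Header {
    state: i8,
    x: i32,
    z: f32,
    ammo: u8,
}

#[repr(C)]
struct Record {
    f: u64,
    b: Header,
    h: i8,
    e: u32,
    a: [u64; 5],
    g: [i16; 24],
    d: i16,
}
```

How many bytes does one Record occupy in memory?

Header: state at 0 (size 1, align 1) → ends 1; pad 3 to align 4 for x; x at 4 (size 4, align 4) → ends 8; z at 8 (size 4, align 4) → ends 12; ammo at 12 (size 1, align 1) → ends 13; tail pad 3 to reach multiple of 4; total 16 bytes, alignment 4
f at 0 (size 8, align 8) → ends 8
b at 8 (size 16, align 4) → ends 24
h at 24 (size 1, align 1) → ends 25
pad 3 to align 4 for e
e at 28 (size 4, align 4) → ends 32
a at 32 (size 40, align 8) → ends 72
g at 72 (size 48, align 2) → ends 120
d at 120 (size 2, align 2) → ends 122
tail pad 6 to reach multiple of 8
total 128 bytes, alignment 8

128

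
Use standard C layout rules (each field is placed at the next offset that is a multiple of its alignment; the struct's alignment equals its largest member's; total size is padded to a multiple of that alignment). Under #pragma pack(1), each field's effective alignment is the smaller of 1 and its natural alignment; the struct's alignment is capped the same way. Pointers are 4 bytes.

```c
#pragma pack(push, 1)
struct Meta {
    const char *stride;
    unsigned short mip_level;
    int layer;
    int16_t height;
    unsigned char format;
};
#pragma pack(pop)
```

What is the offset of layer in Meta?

6

0..4  stride  (4B, 1-aligned)
4..6  mip_level  (2B, 1-aligned)
6..10  layer  (4B, 1-aligned)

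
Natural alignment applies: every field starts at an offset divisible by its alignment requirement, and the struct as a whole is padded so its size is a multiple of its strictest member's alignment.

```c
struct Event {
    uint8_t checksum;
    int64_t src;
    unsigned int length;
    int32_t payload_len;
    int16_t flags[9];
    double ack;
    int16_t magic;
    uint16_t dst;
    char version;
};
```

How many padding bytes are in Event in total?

checksum at 0 (size 1, align 1) → ends 1
pad 7 to align 8 for src
src at 8 (size 8, align 8) → ends 16
length at 16 (size 4, align 4) → ends 20
payload_len at 20 (size 4, align 4) → ends 24
flags at 24 (size 18, align 2) → ends 42
pad 6 to align 8 for ack
ack at 48 (size 8, align 8) → ends 56
magic at 56 (size 2, align 2) → ends 58
dst at 58 (size 2, align 2) → ends 60
version at 60 (size 1, align 1) → ends 61
tail pad 3 to reach multiple of 8
total 64 bytes, alignment 8
data bytes 48, size 64 → padding 16

16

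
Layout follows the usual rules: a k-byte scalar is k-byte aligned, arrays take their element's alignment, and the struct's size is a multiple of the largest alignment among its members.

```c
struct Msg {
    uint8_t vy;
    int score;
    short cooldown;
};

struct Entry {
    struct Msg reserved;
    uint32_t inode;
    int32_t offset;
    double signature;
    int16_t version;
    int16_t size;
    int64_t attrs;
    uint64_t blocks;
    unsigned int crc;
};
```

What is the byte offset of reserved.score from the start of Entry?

Msg: 0..1  vy  (1B, 1-aligned); 1..4  -- padding (3B); 4..8  score  (4B, 4-aligned); 8..10  cooldown  (2B, 2-aligned); 10..12  -- tail padding (2B); sizeof = 12, alignof = 4
0..12  reserved  (12B, 4-aligned)
within Msg: score at 4
0 + 4 = 4

4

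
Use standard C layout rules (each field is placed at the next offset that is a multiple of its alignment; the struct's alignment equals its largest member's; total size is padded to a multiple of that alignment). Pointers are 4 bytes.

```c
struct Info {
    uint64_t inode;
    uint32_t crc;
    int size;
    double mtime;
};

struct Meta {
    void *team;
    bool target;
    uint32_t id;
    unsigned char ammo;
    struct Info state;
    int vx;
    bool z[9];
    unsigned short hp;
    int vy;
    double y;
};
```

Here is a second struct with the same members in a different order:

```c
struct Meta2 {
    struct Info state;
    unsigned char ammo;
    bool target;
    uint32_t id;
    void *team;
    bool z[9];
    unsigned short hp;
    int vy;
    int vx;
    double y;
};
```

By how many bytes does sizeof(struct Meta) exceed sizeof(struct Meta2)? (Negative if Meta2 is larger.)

8

Info: 0..8  inode  (8B, 8-aligned); 8..12  crc  (4B, 4-aligned); 12..16  size  (4B, 4-aligned); 16..24  mtime  (8B, 8-aligned); sizeof = 24, alignof = 8
0..4  team  (4B, 4-aligned)
4..5  target  (1B, 1-aligned)
5..8  -- padding (3B)
8..12  id  (4B, 4-aligned)
12..13  ammo  (1B, 1-aligned)
13..16  -- padding (3B)
16..40  state  (24B, 8-aligned)
40..44  vx  (4B, 4-aligned)
44..53  z  (9B, 1-aligned)
53..54  -- padding (1B)
54..56  hp  (2B, 2-aligned)
56..60  vy  (4B, 4-aligned)
60..64  -- padding (4B)
64..72  y  (8B, 8-aligned)
sizeof = 72, alignof = 8
— Meta2 —
0..24  state  (24B, 8-aligned)
24..25  ammo  (1B, 1-aligned)
25..26  target  (1B, 1-aligned)
26..28  -- padding (2B)
28..32  id  (4B, 4-aligned)
32..36  team  (4B, 4-aligned)
36..45  z  (9B, 1-aligned)
45..46  -- padding (1B)
46..48  hp  (2B, 2-aligned)
48..52  vy  (4B, 4-aligned)
52..56  vx  (4B, 4-aligned)
56..64  y  (8B, 8-aligned)
sizeof = 64, alignof = 8
72 − 64 = 8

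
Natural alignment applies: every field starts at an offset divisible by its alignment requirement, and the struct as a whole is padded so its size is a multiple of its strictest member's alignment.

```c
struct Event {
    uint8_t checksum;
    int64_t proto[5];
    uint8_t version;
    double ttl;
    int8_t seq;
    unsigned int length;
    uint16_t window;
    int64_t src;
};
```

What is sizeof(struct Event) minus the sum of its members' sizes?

23

0..1  checksum  (1B, 1-aligned)
1..8  -- padding (7B)
8..48  proto  (40B, 8-aligned)
48..49  version  (1B, 1-aligned)
49..56  -- padding (7B)
56..64  ttl  (8B, 8-aligned)
64..65  seq  (1B, 1-aligned)
65..68  -- padding (3B)
68..72  length  (4B, 4-aligned)
72..74  window  (2B, 2-aligned)
74..80  -- padding (6B)
80..88  src  (8B, 8-aligned)
sizeof = 88, alignof = 8
data bytes 65, size 88 → padding 23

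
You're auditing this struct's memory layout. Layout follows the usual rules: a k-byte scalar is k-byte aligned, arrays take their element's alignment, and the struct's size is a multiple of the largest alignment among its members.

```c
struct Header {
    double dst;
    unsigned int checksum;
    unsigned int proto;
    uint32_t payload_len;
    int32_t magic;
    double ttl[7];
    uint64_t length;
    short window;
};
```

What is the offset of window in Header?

88

0..8  dst  (8B, 8-aligned)
8..12  checksum  (4B, 4-aligned)
12..16  proto  (4B, 4-aligned)
16..20  payload_len  (4B, 4-aligned)
20..24  magic  (4B, 4-aligned)
24..80  ttl  (56B, 8-aligned)
80..88  length  (8B, 8-aligned)
88..90  window  (2B, 2-aligned)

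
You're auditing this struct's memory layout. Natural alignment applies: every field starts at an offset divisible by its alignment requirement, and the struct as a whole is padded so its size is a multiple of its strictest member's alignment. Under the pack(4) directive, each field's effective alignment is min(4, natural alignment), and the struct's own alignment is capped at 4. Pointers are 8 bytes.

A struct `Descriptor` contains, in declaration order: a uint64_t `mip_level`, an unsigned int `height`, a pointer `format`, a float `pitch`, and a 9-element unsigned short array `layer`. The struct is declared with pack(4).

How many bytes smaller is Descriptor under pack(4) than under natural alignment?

natural layout:
  0..8  mip_level  (8B, 8-aligned)
  8..12  height  (4B, 4-aligned)
  12..16  -- padding (4B)
  16..24  format  (8B, 8-aligned)
  24..28  pitch  (4B, 4-aligned)
  28..46  layer  (18B, 2-aligned)
  46..48  -- tail padding (2B)
  sizeof = 48, alignof = 8
packed(4) layout:
  0..8  mip_level  (8B, 4-aligned)
  8..12  height  (4B, 4-aligned)
  12..20  format  (8B, 4-aligned)
  20..24  pitch  (4B, 4-aligned)
  24..42  layer  (18B, 2-aligned)
  42..44  -- tail padding (2B)
  sizeof = 44, alignof = 4
48 − 44 = 4

4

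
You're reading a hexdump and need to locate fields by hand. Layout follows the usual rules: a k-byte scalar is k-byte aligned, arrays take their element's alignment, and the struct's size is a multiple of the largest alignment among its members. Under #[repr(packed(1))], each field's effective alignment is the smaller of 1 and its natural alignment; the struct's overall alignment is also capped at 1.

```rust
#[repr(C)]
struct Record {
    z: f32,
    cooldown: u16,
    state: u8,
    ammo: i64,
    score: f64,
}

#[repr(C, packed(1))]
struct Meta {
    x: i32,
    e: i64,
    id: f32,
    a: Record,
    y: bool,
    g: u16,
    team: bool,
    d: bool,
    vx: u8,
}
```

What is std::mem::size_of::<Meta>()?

Record: z at 0 (size 4, align 4) → ends 4; cooldown at 4 (size 2, align 2) → ends 6; state at 6 (size 1, align 1) → ends 7; pad 1 to align 8 for ammo; ammo at 8 (size 8, align 8) → ends 16; score at 16 (size 8, align 8) → ends 24; total 24 bytes, alignment 8
x at 0 (size 4, align 1) → ends 4
e at 4 (size 8, align 1) → ends 12
id at 12 (size 4, align 1) → ends 16
a at 16 (size 24, align 1) → ends 40
y at 40 (size 1, align 1) → ends 41
g at 41 (size 2, align 1) → ends 43
team at 43 (size 1, align 1) → ends 44
d at 44 (size 1, align 1) → ends 45
vx at 45 (size 1, align 1) → ends 46
total 46 bytes, alignment 1

46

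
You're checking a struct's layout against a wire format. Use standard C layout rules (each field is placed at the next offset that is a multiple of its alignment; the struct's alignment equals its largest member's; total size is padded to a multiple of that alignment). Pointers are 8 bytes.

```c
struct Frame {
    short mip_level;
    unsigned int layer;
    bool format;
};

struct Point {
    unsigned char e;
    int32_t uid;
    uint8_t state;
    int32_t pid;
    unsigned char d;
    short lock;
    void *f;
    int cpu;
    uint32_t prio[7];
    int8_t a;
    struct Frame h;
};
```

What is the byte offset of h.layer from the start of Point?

Frame: @0: mip_level [2B, align 2] → 2; +2 pad (align 4); @4: layer [4B, align 4] → 8; @8: format [1B, align 1] → 9; +3 tail pad (align 4); size 12, align 4
@0: e [1B, align 1] → 1
+3 pad (align 4)
@4: uid [4B, align 4] → 8
@8: state [1B, align 1] → 9
+3 pad (align 4)
@12: pid [4B, align 4] → 16
@16: d [1B, align 1] → 17
+1 pad (align 2)
@18: lock [2B, align 2] → 20
+4 pad (align 8)
@24: f [8B, align 8] → 32
@32: cpu [4B, align 4] → 36
@36: prio [28B, align 4] → 64
@64: a [1B, align 1] → 65
+3 pad (align 4)
@68: h [12B, align 4] → 80
within Frame: layer at 4
68 + 4 = 72

72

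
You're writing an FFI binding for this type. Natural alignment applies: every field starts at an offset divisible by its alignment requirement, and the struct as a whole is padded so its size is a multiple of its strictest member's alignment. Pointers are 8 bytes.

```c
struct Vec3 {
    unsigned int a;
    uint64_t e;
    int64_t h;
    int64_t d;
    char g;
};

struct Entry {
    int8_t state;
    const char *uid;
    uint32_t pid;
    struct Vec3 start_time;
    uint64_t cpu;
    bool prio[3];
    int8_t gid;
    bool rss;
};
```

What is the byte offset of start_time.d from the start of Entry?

48

Vec3: 0..4  a  (4B, 4-aligned); 4..8  -- padding (4B); 8..16  e  (8B, 8-aligned); 16..24  h  (8B, 8-aligned); 24..32  d  (8B, 8-aligned); 32..33  g  (1B, 1-aligned); 33..40  -- tail padding (7B); sizeof = 40, alignof = 8
0..1  state  (1B, 1-aligned)
1..8  -- padding (7B)
8..16  uid  (8B, 8-aligned)
16..20  pid  (4B, 4-aligned)
20..24  -- padding (4B)
24..64  start_time  (40B, 8-aligned)
within Vec3: d at 24
24 + 24 = 48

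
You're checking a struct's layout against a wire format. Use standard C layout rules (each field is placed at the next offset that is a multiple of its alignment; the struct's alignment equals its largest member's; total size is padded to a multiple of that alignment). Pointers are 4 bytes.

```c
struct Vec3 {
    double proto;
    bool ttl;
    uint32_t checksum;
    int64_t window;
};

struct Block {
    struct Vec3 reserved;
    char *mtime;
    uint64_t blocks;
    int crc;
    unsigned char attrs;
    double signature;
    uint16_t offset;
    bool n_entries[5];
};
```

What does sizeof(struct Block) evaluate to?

Vec3: proto at 0 (size 8, align 8) → ends 8; ttl at 8 (size 1, align 1) → ends 9; pad 3 to align 4 for checksum; checksum at 12 (size 4, align 4) → ends 16; window at 16 (size 8, align 8) → ends 24; total 24 bytes, alignment 8
reserved at 0 (size 24, align 8) → ends 24
mtime at 24 (size 4, align 4) → ends 28
pad 4 to align 8 for blocks
blocks at 32 (size 8, align 8) → ends 40
crc at 40 (size 4, align 4) → ends 44
attrs at 44 (size 1, align 1) → ends 45
pad 3 to align 8 for signature
signature at 48 (size 8, align 8) → ends 56
offset at 56 (size 2, align 2) → ends 58
n_entries at 58 (size 5, align 1) → ends 63
tail pad 1 to reach multiple of 8
total 64 bytes, alignment 8

64 bytes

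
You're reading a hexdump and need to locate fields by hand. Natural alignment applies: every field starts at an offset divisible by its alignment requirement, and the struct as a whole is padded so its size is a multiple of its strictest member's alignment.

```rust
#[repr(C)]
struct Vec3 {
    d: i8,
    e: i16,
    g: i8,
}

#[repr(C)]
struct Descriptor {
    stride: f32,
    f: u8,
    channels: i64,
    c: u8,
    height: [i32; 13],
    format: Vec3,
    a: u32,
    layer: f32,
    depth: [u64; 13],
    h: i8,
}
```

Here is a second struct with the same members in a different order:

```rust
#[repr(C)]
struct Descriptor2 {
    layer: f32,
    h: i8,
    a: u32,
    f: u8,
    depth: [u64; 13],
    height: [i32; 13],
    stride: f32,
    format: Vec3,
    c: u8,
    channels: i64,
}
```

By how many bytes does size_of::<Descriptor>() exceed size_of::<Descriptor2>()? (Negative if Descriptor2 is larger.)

8

Vec3: @0: d [1B, align 1] → 1; +1 pad (align 2); @2: e [2B, align 2] → 4; @4: g [1B, align 1] → 5; +1 tail pad (align 2); size 6, align 2
@0: stride [4B, align 4] → 4
@4: f [1B, align 1] → 5
+3 pad (align 8)
@8: channels [8B, align 8] → 16
@16: c [1B, align 1] → 17
+3 pad (align 4)
@20: height [52B, align 4] → 72
@72: format [6B, align 2] → 78
+2 pad (align 4)
@80: a [4B, align 4] → 84
@84: layer [4B, align 4] → 88
@88: depth [104B, align 8] → 192
@192: h [1B, align 1] → 193
+7 tail pad (align 8)
size 200, align 8
— Descriptor2 —
@0: layer [4B, align 4] → 4
@4: h [1B, align 1] → 5
+3 pad (align 4)
@8: a [4B, align 4] → 12
@12: f [1B, align 1] → 13
+3 pad (align 8)
@16: depth [104B, align 8] → 120
@120: height [52B, align 4] → 172
@172: stride [4B, align 4] → 176
@176: format [6B, align 2] → 182
@182: c [1B, align 1] → 183
+1 pad (align 8)
@184: channels [8B, align 8] → 192
size 192, align 8
200 − 192 = 8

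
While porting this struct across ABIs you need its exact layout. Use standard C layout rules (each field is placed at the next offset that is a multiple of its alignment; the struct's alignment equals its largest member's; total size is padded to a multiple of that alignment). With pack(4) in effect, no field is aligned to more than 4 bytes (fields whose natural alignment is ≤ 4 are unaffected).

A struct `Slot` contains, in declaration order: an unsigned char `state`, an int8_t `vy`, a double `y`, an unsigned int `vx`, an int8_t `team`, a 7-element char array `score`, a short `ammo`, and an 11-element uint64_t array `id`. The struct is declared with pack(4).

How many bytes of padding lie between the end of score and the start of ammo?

0

state at 0 (size 1, align 1) → ends 1
vy at 1 (size 1, align 1) → ends 2
pad 2 to align 4 for y
y at 4 (size 8, align 4) → ends 12
vx at 12 (size 4, align 4) → ends 16
team at 16 (size 1, align 1) → ends 17
score at 17 (size 7, align 1) → ends 24
ammo at 24 (size 2, align 2) → ends 26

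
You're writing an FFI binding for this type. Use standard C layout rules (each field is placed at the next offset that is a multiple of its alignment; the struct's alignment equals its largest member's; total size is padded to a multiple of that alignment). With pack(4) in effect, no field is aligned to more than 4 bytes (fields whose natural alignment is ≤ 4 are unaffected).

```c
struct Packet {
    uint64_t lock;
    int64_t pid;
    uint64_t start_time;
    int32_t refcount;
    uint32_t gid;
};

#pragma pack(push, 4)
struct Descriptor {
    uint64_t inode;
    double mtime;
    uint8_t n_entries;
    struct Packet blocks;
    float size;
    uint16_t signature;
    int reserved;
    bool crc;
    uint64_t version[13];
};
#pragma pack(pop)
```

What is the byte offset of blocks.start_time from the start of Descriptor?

36

Packet: lock at 0 (size 8, align 8) → ends 8; pid at 8 (size 8, align 8) → ends 16; start_time at 16 (size 8, align 8) → ends 24; refcount at 24 (size 4, align 4) → ends 28; gid at 28 (size 4, align 4) → ends 32; total 32 bytes, alignment 8
inode at 0 (size 8, align 4) → ends 8
mtime at 8 (size 8, align 4) → ends 16
n_entries at 16 (size 1, align 1) → ends 17
pad 3 to align 4 for blocks
blocks at 20 (size 32, align 4) → ends 52
within Packet: start_time at 16
20 + 16 = 36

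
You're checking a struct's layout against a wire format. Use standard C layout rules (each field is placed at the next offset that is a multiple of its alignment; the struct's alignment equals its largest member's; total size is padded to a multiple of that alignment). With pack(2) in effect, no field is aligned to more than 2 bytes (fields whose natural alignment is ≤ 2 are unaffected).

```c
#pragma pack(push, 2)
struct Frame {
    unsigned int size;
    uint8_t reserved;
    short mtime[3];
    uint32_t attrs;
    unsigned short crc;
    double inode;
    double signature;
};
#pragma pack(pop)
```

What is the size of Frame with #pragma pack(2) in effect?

size at 0 (size 4, align 2) → ends 4
reserved at 4 (size 1, align 1) → ends 5
pad 1 to align 2 for mtime
mtime at 6 (size 6, align 2) → ends 12
attrs at 12 (size 4, align 2) → ends 16
crc at 16 (size 2, align 2) → ends 18
inode at 18 (size 8, align 2) → ends 26
signature at 26 (size 8, align 2) → ends 34
total 34 bytes, alignment 2

34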